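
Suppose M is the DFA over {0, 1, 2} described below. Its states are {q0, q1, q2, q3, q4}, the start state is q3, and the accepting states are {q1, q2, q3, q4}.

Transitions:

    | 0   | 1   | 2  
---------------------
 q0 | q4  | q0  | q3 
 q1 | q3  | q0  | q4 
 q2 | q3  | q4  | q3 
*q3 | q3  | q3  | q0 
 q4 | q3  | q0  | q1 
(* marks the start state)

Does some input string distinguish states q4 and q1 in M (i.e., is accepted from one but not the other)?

No

States {q2} cannot be reached from the start state, so discard them.
Start with accepting vs non-accepting: {q1,q3,q4} | {q0}.
Split {q1,q3,q4} by δ(·,1) → {q1,q4} and {q3}.
No further refinement is possible. Final partition (3 blocks): {q1,q4} | {q0} | {q3}.
q4 and q1 lie in the same block of the stable partition, so they are equivalent — no string distinguishes them.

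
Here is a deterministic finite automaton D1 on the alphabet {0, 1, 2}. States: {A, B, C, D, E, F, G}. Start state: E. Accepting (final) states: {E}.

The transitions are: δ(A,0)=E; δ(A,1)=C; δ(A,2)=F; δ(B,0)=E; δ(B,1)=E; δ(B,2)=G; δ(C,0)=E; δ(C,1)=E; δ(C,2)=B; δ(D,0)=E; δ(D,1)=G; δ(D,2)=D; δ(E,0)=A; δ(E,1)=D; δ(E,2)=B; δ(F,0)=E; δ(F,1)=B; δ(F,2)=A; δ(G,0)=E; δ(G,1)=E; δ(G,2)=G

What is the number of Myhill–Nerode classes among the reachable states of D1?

3

Start with accepting vs non-accepting: {E} | {A,B,C,D,F,G}.
On input 1, block {A,B,C,D,F,G} splits into {A,D,F} and {B,C,G}.
The partition is now stable with 3 blocks: {E} | {A,D,F} | {B,C,G}.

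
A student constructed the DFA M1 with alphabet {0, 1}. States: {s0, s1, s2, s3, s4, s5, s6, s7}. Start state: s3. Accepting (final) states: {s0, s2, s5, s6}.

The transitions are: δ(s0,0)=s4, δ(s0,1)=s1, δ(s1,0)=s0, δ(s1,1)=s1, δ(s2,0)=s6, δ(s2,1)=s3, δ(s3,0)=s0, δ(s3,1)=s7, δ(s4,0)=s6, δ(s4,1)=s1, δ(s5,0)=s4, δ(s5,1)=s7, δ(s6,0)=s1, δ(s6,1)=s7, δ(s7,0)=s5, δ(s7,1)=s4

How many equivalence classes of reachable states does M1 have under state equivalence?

First remove the unreachable states {s2}; 7 states remain.
Start with accepting vs non-accepting: {s0,s5,s6} | {s1,s3,s4,s7}.
No further refinement is possible. Final partition (2 blocks): {s0,s5,s6} | {s1,s3,s4,s7}.

2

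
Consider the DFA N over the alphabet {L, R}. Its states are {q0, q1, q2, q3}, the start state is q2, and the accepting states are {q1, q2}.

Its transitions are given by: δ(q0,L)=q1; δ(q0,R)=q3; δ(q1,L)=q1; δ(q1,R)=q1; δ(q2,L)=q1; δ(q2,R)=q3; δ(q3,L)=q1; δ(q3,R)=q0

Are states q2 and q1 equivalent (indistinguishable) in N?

No

All states are reachable from the start state.
P0 = {q1,q2} | {q0,q3}.
Split {q1,q2} by δ(·,R) → {q1} and {q2}.
No further refinement is possible. Final partition (3 blocks): {q1} | {q0,q3} | {q2}.
q2 and q1 end up in different blocks, so they are distinguishable. For instance, the string 'R' is accepted from only q1.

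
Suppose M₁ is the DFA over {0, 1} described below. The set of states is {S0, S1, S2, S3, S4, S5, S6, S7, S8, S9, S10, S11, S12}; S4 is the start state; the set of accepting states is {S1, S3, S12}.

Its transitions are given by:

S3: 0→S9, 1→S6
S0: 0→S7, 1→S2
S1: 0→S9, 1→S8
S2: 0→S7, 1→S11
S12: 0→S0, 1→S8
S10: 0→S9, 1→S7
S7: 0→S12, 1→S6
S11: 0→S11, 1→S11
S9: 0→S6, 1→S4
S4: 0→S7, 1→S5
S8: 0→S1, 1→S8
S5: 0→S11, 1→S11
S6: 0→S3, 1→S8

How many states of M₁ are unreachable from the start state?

1

No path from S4 leads to S10; the other 12 states are all reachable.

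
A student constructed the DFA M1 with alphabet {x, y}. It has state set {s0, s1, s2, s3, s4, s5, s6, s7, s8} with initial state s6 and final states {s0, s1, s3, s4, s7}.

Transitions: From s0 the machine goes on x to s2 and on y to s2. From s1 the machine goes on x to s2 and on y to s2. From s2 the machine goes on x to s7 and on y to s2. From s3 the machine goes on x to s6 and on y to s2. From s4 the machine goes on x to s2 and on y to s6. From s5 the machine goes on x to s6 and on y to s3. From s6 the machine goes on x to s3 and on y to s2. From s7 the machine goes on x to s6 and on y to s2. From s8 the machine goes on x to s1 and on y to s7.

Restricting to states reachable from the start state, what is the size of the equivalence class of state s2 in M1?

2

First remove the unreachable states {s0,s1,s4,s5,s8}; 4 states remain.
P0 = {s3,s7} | {s2,s6}.
No further refinement is possible. Final partition (2 blocks): {s3,s7} | {s2,s6}.
State s2 belongs to the block {s2,s6}, which has 2 states.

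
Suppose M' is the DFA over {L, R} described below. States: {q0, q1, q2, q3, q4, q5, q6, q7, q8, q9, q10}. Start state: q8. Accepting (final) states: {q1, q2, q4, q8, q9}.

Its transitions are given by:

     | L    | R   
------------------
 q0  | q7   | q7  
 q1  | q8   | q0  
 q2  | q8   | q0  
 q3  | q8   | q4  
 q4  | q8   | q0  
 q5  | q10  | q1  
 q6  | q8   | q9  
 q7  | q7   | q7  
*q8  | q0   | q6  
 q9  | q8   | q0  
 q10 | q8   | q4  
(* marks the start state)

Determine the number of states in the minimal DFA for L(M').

States {q1,q2,q3,q4,q5,q10} cannot be reached from the start state, so discard them.
Initial partition by acceptance: {q8,q9} | {q0,q6,q7}.
Refine {q8,q9} on symbol L: members go to different blocks, giving {q8} and {q9}.
Split {q0,q6,q7} by δ(·,L) → {q0,q7} and {q6}.
No further refinement is possible. Final partition (4 blocks): {q8} | {q0,q7} | {q9} | {q6}.

4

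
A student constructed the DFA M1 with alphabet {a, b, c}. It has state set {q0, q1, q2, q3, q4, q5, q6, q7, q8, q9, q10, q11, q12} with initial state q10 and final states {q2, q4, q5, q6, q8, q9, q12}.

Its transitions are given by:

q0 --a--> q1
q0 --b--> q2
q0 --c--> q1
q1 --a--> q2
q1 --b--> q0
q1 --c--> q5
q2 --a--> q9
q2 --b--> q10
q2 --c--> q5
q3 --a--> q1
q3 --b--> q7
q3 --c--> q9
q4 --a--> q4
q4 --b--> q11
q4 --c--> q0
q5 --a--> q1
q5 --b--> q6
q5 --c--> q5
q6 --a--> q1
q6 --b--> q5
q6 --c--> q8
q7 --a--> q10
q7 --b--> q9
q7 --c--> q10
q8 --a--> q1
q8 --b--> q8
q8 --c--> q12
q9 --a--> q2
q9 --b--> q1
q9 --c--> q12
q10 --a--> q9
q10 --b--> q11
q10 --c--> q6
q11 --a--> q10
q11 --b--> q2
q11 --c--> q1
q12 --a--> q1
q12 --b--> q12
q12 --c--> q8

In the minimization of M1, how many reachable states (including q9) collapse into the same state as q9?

2

Reachable states from the start: {q0,q1,q2,q5,q6,q8,q9,q10,q11,q12}. Unreachable: {q3,q4,q7} — drop them.
P0 = {q2,q5,q6,q8,q9,q12} | {q0,q1,q10,q11}.
Split {q2,q5,q6,q8,q9,q12} by δ(·,a) → {q5,q6,q8,q12} and {q2,q9}.
Refine {q0,q1,q10,q11} on symbol a: members go to different blocks, giving {q0,q11} and {q1,q10}.
Stable partition: {q5,q6,q8,q12} | {q0,q11} | {q2,q9} | {q1,q10} — 4 equivalence classes.
State q9 belongs to the block {q2,q9}, which has 2 states.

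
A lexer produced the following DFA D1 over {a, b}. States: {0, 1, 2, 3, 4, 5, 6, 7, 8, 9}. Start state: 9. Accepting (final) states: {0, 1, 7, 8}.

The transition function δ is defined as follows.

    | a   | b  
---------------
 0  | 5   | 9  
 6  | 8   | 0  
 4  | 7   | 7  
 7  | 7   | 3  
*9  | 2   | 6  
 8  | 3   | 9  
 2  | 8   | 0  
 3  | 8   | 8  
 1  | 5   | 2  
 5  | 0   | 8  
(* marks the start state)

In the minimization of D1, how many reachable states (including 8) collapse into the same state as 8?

2

Reachable states from the start: {0,2,3,5,6,8,9}. Unreachable: {1,4,7} — drop them.
P0 = {0,8} | {2,3,5,6,9}.
Refine {2,3,5,6,9} on symbol a: members go to different blocks, giving {2,3,5,6} and {9}.
No further refinement is possible. Final partition (3 blocks): {0,8} | {2,3,5,6} | {9}.
The equivalence class containing 8 is {0,8}, of size 2.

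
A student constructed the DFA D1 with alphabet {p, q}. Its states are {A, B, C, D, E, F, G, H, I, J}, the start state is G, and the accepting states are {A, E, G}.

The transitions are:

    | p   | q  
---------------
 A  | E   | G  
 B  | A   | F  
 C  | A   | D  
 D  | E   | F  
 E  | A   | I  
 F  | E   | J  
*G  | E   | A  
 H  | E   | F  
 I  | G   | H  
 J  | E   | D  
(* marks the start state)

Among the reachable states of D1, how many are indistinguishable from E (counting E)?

1

Reachable states from the start: {A,D,E,F,G,H,I,J}. Unreachable: {B,C} — drop them.
P0 = {A,E,G} | {D,F,H,I,J}.
On input q, block {A,E,G} splits into {A,G} and {E}.
On input p, block {D,F,H,I,J} splits into {D,F,H,J} and {I}.
No further refinement is possible. Final partition (4 blocks): {A,G} | {D,F,H,J} | {E} | {I}.
State E belongs to the block {E}, which has 1 states.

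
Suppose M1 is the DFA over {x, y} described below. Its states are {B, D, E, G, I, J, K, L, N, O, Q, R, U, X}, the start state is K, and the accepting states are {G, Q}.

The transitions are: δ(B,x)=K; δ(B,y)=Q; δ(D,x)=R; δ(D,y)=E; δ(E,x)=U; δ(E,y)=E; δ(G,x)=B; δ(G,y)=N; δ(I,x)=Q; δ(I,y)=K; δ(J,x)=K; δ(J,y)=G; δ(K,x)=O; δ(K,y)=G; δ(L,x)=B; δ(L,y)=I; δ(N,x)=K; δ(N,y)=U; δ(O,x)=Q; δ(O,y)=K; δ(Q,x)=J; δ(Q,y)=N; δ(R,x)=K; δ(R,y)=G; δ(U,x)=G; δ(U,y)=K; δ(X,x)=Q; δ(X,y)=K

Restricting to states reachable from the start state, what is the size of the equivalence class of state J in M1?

First remove the unreachable states {D,E,I,L,R,X}; 8 states remain.
Start with accepting vs non-accepting: {G,Q} | {B,J,K,N,O,U}.
On input x, block {B,J,K,N,O,U} splits into {B,J,K,N} and {O,U}.
Refine {B,J,K,N} on symbol x: members go to different blocks, giving {B,J,N} and {K}.
Refine {B,J,N} on symbol y: members go to different blocks, giving {B,J} and {N}.
The partition is now stable with 5 blocks: {G,Q} | {B,J} | {O,U} | {K} | {N}.
The equivalence class containing J is {B,J}, of size 2.

2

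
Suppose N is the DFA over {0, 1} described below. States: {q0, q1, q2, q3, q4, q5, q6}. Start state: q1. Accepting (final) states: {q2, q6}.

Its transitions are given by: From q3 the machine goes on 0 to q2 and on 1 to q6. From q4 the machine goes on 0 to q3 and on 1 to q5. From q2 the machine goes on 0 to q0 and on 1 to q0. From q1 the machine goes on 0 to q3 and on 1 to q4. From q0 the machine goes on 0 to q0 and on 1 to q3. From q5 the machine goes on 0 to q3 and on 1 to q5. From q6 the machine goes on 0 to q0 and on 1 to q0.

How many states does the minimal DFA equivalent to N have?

All states are reachable from the start state.
Start with accepting vs non-accepting: {q2,q6} | {q0,q1,q3,q4,q5}.
Split {q0,q1,q3,q4,q5} by δ(·,0) → {q0,q1,q4,q5} and {q3}.
Split {q0,q1,q4,q5} by δ(·,0) → {q1,q4,q5} and {q0}.
The partition is now stable with 4 blocks: {q2,q6} | {q1,q4,q5} | {q3} | {q0}.

4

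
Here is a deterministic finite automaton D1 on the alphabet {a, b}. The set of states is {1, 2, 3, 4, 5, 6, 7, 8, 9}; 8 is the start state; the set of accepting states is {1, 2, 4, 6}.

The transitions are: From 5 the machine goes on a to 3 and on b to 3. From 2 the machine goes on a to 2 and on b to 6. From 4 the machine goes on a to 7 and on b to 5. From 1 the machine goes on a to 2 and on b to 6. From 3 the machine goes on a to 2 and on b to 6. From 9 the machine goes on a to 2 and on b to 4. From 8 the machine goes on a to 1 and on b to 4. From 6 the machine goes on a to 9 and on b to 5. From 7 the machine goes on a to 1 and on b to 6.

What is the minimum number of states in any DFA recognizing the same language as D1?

All states are reachable from the start state.
Start with accepting vs non-accepting: {1,2,4,6} | {3,5,7,8,9}.
On input a, block {1,2,4,6} splits into {1,2} and {4,6}.
On input a, block {3,5,7,8,9} splits into {3,7,8,9} and {5}.
Stable partition: {1,2} | {3,7,8,9} | {4,6} | {5} — 4 equivalence classes.

4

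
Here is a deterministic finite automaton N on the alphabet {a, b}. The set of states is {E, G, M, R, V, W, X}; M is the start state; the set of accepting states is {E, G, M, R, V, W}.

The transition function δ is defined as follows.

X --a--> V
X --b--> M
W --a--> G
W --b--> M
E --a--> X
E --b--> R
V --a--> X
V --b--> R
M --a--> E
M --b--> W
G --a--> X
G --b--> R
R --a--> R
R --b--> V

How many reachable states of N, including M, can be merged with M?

2

Every state is reachable, so we keep all 7.
P0 = {E,G,M,R,V,W} | {X}.
Refine {E,G,M,R,V,W} on symbol a: members go to different blocks, giving {E,G,V} and {M,R,W}.
Split {M,R,W} by δ(·,a) → {M,W} and {R}.
No further refinement is possible. Final partition (4 blocks): {E,G,V} | {X} | {M,W} | {R}.
The equivalence class containing M is {M,W}, of size 2.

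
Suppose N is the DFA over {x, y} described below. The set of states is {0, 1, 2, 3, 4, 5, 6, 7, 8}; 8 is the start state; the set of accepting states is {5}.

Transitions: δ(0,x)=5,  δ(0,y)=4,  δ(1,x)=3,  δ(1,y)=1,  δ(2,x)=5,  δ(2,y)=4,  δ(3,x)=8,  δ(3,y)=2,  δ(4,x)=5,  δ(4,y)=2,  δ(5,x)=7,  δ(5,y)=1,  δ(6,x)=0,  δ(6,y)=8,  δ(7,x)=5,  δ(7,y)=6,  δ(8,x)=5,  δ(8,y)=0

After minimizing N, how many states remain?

All states are reachable from the start state.
P0 = {5} | {0,1,2,3,4,6,7,8}.
On input x, block {0,1,2,3,4,6,7,8} splits into {0,2,4,7,8} and {1,3,6}.
Split {0,2,4,7,8} by δ(·,y) → {0,2,4,8} and {7}.
On input x, block {1,3,6} splits into {3,6} and {1}.
No further refinement is possible. Final partition (5 blocks): {5} | {0,2,4,8} | {3,6} | {7} | {1}.

5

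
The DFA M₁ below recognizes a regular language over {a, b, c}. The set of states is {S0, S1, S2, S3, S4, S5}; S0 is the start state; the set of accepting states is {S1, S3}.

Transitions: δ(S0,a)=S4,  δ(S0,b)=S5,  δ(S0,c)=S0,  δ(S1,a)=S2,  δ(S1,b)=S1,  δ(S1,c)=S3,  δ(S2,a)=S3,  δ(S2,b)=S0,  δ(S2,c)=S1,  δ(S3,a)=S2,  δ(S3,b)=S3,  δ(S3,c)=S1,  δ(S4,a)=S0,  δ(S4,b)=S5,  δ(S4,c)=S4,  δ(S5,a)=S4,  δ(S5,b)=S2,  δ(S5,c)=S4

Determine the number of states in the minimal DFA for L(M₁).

4

All states are reachable from the start state.
P0 = {S1,S3} | {S0,S2,S4,S5}.
Split {S0,S2,S4,S5} by δ(·,a) → {S0,S4,S5} and {S2}.
On input b, block {S0,S4,S5} splits into {S0,S4} and {S5}.
Stable partition: {S1,S3} | {S0,S4} | {S2} | {S5} — 4 equivalence classes.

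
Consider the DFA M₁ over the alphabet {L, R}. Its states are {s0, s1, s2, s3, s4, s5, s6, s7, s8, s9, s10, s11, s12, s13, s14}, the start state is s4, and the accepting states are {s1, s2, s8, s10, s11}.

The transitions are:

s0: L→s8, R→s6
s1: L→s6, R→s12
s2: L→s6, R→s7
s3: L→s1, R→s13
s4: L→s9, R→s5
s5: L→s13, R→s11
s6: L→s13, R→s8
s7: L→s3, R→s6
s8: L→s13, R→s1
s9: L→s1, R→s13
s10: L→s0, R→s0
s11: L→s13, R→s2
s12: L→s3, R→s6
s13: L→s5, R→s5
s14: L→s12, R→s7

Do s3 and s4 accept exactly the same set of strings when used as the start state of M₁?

First remove the unreachable states {s0,s10,s14}; 12 states remain.
Initial partition by acceptance: {s1,s2,s8,s11} | {s3,s4,s5,s6,s7,s9,s12,s13}.
Split {s1,s2,s8,s11} by δ(·,R) → {s1,s2} and {s8,s11}.
On input L, block {s3,s4,s5,s6,s7,s9,s12,s13} splits into {s4,s5,s6,s7,s12,s13} and {s3,s9}.
On input L, block {s4,s5,s6,s7,s12,s13} splits into {s4,s7,s12} and {s5,s6,s13}.
Split {s5,s6,s13} by δ(·,R) → {s5,s6} and {s13}.
The partition is now stable with 6 blocks: {s1,s2} | {s4,s7,s12} | {s8,s11} | {s3,s9} | {s5,s6} | {s13}.
s3 and s4 end up in different blocks, so they are distinguishable. For instance, the string 'L' is accepted from only s3.

No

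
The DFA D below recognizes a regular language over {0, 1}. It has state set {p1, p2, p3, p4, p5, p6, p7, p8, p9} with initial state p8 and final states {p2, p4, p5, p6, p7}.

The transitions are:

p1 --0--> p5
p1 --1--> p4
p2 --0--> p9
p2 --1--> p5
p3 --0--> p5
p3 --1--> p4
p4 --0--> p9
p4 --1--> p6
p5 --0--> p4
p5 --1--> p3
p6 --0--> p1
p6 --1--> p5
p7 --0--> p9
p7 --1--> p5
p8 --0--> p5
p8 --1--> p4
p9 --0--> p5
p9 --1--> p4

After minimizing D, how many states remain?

4

First remove the unreachable states {p2,p7}; 7 states remain.
P0 = {p4,p5,p6} | {p1,p3,p8,p9}.
Split {p4,p5,p6} by δ(·,0) → {p4,p6} and {p5}.
Split {p4,p6} by δ(·,1) → {p4} and {p6}.
Stable partition: {p4} | {p1,p3,p8,p9} | {p5} | {p6} — 4 equivalence classes.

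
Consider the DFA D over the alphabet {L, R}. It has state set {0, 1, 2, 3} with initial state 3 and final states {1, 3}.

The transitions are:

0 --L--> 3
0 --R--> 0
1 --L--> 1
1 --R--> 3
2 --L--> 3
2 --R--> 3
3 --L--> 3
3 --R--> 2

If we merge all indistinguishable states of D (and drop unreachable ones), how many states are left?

Reachable states from the start: {2,3}. Unreachable: {0,1} — drop them.
Start with accepting vs non-accepting: {3} | {2}.
Stable partition: {3} | {2} — 2 equivalence classes.

2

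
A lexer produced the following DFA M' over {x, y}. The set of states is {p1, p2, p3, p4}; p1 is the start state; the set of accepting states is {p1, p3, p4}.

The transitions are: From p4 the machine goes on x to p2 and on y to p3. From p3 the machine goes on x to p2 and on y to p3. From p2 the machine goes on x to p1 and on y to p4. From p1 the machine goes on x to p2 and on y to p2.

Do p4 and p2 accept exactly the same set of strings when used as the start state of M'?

P0 = {p1,p3,p4} | {p2}.
Split {p1,p3,p4} by δ(·,y) → {p3,p4} and {p1}.
No further refinement is possible. Final partition (3 blocks): {p3,p4} | {p2} | {p1}.
p4 and p2 end up in different blocks, so they are distinguishable. For instance, the string 'ε' is accepted from only p4.

No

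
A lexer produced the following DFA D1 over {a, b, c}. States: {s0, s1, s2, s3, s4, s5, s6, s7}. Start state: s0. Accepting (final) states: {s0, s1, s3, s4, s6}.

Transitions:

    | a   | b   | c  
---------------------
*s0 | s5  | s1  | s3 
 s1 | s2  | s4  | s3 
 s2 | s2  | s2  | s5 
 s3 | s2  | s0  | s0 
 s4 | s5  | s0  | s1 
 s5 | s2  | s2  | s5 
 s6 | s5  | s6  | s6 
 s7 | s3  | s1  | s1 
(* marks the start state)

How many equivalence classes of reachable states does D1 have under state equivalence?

2

States {s6,s7} cannot be reached from the start state, so discard them.
Initial partition by acceptance: {s0,s1,s3,s4} | {s2,s5}.
No further refinement is possible. Final partition (2 blocks): {s0,s1,s3,s4} | {s2,s5}.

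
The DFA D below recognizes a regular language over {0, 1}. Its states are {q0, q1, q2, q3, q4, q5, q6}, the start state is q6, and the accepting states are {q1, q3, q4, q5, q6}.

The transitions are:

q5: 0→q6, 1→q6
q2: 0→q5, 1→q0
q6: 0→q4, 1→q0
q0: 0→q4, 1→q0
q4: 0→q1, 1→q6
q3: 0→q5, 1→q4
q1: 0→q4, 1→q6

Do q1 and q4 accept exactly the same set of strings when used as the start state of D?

First remove the unreachable states {q2,q3,q5}; 4 states remain.
P0 = {q1,q4,q6} | {q0}.
Split {q1,q4,q6} by δ(·,1) → {q1,q4} and {q6}.
The partition is now stable with 3 blocks: {q1,q4} | {q0} | {q6}.
q1 and q4 lie in the same block of the stable partition, so they are equivalent — no string distinguishes them.

Yes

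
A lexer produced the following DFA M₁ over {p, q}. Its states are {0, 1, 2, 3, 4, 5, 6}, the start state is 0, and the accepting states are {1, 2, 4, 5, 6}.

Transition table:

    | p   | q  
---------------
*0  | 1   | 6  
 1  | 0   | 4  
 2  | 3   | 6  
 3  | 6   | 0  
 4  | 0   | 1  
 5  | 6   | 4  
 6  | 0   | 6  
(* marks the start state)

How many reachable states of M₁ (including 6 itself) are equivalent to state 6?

3

First remove the unreachable states {2,3,5}; 4 states remain.
P0 = {1,4,6} | {0}.
No further refinement is possible. Final partition (2 blocks): {1,4,6} | {0}.
The equivalence class containing 6 is {1,4,6}, of size 3.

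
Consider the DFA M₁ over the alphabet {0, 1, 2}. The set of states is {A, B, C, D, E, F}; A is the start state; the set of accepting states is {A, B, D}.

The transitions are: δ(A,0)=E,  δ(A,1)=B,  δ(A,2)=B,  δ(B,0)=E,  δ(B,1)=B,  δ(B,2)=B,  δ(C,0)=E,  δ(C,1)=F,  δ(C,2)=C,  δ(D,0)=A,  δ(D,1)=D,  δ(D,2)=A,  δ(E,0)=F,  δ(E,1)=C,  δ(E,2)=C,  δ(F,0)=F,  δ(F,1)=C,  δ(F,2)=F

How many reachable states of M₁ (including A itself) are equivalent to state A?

2

Reachable states from the start: {A,B,C,E,F}. Unreachable: {D} — drop them.
Start with accepting vs non-accepting: {A,B} | {C,E,F}.
Stable partition: {A,B} | {C,E,F} — 2 equivalence classes.
State A belongs to the block {A,B}, which has 2 states.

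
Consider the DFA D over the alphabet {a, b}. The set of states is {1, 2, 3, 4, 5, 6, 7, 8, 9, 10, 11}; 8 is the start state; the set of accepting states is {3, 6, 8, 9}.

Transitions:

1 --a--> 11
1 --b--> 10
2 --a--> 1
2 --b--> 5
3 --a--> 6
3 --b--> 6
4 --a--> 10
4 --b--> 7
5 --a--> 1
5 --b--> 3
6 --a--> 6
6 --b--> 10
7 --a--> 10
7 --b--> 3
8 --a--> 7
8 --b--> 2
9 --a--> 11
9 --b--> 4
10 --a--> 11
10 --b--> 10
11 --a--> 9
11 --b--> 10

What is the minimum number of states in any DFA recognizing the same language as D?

8

Initial partition by acceptance: {3,6,8,9} | {1,2,4,5,7,10,11}.
On input a, block {3,6,8,9} splits into {3,6} and {8,9}.
Split {3,6} by δ(·,b) → {3} and {6}.
On input a, block {1,2,4,5,7,10,11} splits into {1,2,4,5,7,10} and {11}.
Refine {1,2,4,5,7,10} on symbol a: members go to different blocks, giving {2,4,5,7} and {1,10}.
On input b, block {2,4,5,7} splits into {2,4} and {5,7}.
Refine {8,9} on symbol a: members go to different blocks, giving {8} and {9}.
No further refinement is possible. Final partition (8 blocks): {3} | {2,4} | {8} | {6} | {11} | {1,10} | {5,7} | {9}.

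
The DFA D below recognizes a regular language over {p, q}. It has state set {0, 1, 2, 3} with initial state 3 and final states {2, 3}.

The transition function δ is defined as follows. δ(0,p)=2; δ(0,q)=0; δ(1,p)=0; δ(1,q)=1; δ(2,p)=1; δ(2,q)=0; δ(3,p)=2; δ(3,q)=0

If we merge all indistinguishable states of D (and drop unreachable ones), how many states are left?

All states are reachable from the start state.
Initial partition by acceptance: {2,3} | {0,1}.
Split {2,3} by δ(·,p) → {2} and {3}.
Split {0,1} by δ(·,p) → {0} and {1}.
The partition is now stable with 4 blocks: {2} | {0} | {3} | {1}.

4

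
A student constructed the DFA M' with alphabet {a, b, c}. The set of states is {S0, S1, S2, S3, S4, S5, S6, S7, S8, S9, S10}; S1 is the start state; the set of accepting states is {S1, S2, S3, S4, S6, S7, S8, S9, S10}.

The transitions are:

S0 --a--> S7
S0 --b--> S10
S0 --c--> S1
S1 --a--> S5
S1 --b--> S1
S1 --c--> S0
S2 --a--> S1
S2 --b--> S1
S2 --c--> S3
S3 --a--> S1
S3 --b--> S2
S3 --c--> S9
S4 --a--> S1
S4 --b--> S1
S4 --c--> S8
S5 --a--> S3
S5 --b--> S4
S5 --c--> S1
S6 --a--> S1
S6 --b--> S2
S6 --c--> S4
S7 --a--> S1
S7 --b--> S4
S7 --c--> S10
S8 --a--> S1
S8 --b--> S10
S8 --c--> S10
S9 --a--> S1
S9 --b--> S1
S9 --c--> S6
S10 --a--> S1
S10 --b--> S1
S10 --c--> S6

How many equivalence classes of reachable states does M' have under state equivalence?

4

Every state is reachable, so we keep all 11.
Initial partition by acceptance: {S1,S2,S3,S4,S6,S7,S8,S9,S10} | {S0,S5}.
On input a, block {S1,S2,S3,S4,S6,S7,S8,S9,S10} splits into {S2,S3,S4,S6,S7,S8,S9,S10} and {S1}.
On input b, block {S2,S3,S4,S6,S7,S8,S9,S10} splits into {S2,S4,S9,S10} and {S3,S6,S7,S8}.
The partition is now stable with 4 blocks: {S2,S4,S9,S10} | {S0,S5} | {S1} | {S3,S6,S7,S8}.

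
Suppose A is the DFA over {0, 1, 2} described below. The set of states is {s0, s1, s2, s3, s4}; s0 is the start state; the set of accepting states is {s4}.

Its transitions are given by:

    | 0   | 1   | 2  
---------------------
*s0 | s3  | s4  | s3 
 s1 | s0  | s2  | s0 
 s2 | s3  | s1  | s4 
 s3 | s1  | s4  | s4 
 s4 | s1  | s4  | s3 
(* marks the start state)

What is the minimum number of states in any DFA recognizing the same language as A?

Every state is reachable, so we keep all 5.
Initial partition by acceptance: {s4} | {s0,s1,s2,s3}.
Split {s0,s1,s2,s3} by δ(·,1) → {s0,s3} and {s1,s2}.
On input 0, block {s0,s3} splits into {s0} and {s3}.
Refine {s1,s2} on symbol 0: members go to different blocks, giving {s1} and {s2}.
No further refinement is possible. Final partition (5 blocks): {s4} | {s0} | {s1} | {s3} | {s2}.

5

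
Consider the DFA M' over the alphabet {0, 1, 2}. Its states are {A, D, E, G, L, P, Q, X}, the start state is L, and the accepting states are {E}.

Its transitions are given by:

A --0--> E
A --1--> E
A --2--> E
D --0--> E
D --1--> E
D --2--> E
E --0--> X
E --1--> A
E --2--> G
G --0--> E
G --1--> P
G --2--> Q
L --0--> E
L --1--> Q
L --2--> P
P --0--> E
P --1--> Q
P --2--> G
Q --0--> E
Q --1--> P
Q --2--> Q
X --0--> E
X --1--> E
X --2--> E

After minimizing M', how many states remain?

Reachable states from the start: {A,E,G,L,P,Q,X}. Unreachable: {D} — drop them.
Initial partition by acceptance: {E} | {A,G,L,P,Q,X}.
Refine {A,G,L,P,Q,X} on symbol 1: members go to different blocks, giving {G,L,P,Q} and {A,X}.
The partition is now stable with 3 blocks: {E} | {G,L,P,Q} | {A,X}.

3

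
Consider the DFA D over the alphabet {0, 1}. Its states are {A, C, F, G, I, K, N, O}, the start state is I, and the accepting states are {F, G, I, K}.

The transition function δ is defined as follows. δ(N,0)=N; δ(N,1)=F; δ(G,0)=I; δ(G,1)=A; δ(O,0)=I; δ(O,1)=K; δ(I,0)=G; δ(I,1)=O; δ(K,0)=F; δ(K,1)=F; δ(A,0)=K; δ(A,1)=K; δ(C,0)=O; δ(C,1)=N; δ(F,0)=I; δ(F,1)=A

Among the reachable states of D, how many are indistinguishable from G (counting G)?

2

Reachable states from the start: {A,F,G,I,K,O}. Unreachable: {C,N} — drop them.
P0 = {F,G,I,K} | {A,O}.
Refine {F,G,I,K} on symbol 1: members go to different blocks, giving {F,G,I} and {K}.
Split {A,O} by δ(·,0) → {O} and {A}.
Split {F,G,I} by δ(·,1) → {F,G} and {I}.
The partition is now stable with 5 blocks: {F,G} | {O} | {K} | {A} | {I}.
The equivalence class containing G is {F,G}, of size 2.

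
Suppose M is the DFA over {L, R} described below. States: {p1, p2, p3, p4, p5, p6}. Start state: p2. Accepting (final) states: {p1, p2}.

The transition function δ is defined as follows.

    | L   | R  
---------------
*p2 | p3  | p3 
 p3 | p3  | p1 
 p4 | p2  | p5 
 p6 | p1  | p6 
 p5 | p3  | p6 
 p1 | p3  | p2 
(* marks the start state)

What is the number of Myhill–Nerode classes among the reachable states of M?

Reachable states from the start: {p1,p2,p3}. Unreachable: {p4,p5,p6} — drop them.
Start with accepting vs non-accepting: {p1,p2} | {p3}.
Split {p1,p2} by δ(·,R) → {p1} and {p2}.
The partition is now stable with 3 blocks: {p1} | {p3} | {p2}.

3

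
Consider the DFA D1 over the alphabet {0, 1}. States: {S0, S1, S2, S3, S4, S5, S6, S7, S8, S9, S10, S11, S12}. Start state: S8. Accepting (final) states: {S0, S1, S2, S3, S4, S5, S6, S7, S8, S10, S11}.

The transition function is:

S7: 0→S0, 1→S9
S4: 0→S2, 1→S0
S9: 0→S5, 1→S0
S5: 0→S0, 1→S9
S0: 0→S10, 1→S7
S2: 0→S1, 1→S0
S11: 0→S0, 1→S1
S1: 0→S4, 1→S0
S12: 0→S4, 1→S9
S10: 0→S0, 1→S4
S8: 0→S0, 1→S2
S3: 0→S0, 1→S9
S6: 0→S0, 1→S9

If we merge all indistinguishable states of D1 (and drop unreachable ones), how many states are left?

Reachable states from the start: {S0,S1,S2,S4,S5,S7,S8,S9,S10}. Unreachable: {S3,S6,S11,S12} — drop them.
P0 = {S0,S1,S2,S4,S5,S7,S8,S10} | {S9}.
Refine {S0,S1,S2,S4,S5,S7,S8,S10} on symbol 1: members go to different blocks, giving {S0,S1,S2,S4,S8,S10} and {S5,S7}.
Split {S0,S1,S2,S4,S8,S10} by δ(·,1) → {S1,S2,S4,S8,S10} and {S0}.
On input 0, block {S1,S2,S4,S8,S10} splits into {S1,S2,S4} and {S8,S10}.
Stable partition: {S1,S2,S4} | {S9} | {S5,S7} | {S0} | {S8,S10} — 5 equivalence classes.

5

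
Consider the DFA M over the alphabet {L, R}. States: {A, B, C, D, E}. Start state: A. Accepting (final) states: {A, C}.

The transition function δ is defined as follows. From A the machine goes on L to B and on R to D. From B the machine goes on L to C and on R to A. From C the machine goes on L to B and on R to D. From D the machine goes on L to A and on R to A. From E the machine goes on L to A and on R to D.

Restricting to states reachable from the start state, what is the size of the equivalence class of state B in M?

First remove the unreachable states {E}; 4 states remain.
Initial partition by acceptance: {A,C} | {B,D}.
No further refinement is possible. Final partition (2 blocks): {A,C} | {B,D}.
State B belongs to the block {B,D}, which has 2 states.

2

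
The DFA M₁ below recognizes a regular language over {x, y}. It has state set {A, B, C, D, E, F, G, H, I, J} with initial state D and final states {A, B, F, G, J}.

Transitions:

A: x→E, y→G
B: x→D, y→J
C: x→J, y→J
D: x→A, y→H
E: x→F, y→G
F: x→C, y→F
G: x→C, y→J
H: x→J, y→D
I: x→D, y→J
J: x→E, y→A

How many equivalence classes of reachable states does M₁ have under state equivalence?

3

First remove the unreachable states {B,I}; 8 states remain.
P0 = {A,F,G,J} | {C,D,E,H}.
On input y, block {C,D,E,H} splits into {C,E} and {D,H}.
The partition is now stable with 3 blocks: {A,F,G,J} | {C,E} | {D,H}.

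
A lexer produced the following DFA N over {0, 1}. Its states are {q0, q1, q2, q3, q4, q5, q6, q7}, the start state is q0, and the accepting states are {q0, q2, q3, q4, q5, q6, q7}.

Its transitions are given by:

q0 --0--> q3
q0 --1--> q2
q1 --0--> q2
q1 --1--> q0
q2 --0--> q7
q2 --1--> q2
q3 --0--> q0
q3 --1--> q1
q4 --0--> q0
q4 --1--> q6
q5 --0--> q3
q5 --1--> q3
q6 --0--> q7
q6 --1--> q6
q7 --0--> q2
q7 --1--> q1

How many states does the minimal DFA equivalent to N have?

3

States {q4,q5,q6} cannot be reached from the start state, so discard them.
P0 = {q0,q2,q3,q7} | {q1}.
Refine {q0,q2,q3,q7} on symbol 1: members go to different blocks, giving {q0,q2} and {q3,q7}.
The partition is now stable with 3 blocks: {q0,q2} | {q1} | {q3,q7}.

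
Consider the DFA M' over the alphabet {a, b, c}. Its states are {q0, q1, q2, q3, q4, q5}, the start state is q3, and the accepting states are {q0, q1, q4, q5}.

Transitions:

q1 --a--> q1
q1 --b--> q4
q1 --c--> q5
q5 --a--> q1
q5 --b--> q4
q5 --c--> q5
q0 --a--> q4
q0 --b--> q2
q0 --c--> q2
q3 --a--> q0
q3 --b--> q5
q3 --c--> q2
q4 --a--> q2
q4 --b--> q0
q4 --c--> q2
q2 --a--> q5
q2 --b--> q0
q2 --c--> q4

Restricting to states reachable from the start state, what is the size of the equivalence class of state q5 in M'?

2

All states are reachable from the start state.
Initial partition by acceptance: {q0,q1,q4,q5} | {q2,q3}.
Split {q0,q1,q4,q5} by δ(·,a) → {q0,q1,q5} and {q4}.
Refine {q0,q1,q5} on symbol a: members go to different blocks, giving {q1,q5} and {q0}.
Split {q2,q3} by δ(·,a) → {q2} and {q3}.
Stable partition: {q1,q5} | {q2} | {q4} | {q0} | {q3} — 5 equivalence classes.
The equivalence class containing q5 is {q1,q5}, of size 2.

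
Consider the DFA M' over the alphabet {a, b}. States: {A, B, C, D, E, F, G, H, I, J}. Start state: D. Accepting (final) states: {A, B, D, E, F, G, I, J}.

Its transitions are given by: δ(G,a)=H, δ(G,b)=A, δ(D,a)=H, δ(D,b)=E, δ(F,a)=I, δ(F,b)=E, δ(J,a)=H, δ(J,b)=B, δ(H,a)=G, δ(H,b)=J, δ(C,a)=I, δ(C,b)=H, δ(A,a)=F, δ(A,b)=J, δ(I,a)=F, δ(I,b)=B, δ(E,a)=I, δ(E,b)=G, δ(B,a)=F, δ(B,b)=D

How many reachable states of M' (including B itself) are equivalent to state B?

Reachable states from the start: {A,B,D,E,F,G,H,I,J}. Unreachable: {C} — drop them.
Start with accepting vs non-accepting: {A,B,D,E,F,G,I,J} | {H}.
On input a, block {A,B,D,E,F,G,I,J} splits into {A,B,E,F,I} and {D,G,J}.
Refine {A,B,E,F,I} on symbol b: members go to different blocks, giving {A,B,E} and {F,I}.
Stable partition: {A,B,E} | {H} | {D,G,J} | {F,I} — 4 equivalence classes.
The equivalence class containing B is {A,B,E}, of size 3.

3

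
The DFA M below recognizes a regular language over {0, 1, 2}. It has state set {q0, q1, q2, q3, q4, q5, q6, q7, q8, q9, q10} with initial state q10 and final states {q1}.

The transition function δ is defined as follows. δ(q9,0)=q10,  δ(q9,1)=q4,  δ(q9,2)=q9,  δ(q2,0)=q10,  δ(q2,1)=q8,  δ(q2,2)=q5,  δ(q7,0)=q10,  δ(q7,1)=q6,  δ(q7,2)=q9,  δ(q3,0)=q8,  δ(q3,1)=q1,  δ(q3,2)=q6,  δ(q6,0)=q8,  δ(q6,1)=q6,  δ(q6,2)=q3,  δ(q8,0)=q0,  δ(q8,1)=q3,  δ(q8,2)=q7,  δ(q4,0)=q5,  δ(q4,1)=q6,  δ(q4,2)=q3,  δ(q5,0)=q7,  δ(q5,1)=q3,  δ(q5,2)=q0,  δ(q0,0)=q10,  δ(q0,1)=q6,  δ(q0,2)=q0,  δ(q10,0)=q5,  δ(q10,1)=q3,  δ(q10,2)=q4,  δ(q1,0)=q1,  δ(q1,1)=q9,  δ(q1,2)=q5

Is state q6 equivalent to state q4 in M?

Reachable states from the start: {q0,q1,q3,q4,q5,q6,q7,q8,q9,q10}. Unreachable: {q2} — drop them.
Start with accepting vs non-accepting: {q1} | {q0,q3,q4,q5,q6,q7,q8,q9,q10}.
Split {q0,q3,q4,q5,q6,q7,q8,q9,q10} by δ(·,1) → {q0,q4,q5,q6,q7,q8,q9,q10} and {q3}.
Refine {q0,q4,q5,q6,q7,q8,q9,q10} on symbol 1: members go to different blocks, giving {q0,q4,q6,q7,q9} and {q5,q8,q10}.
Refine {q0,q4,q6,q7,q9} on symbol 2: members go to different blocks, giving {q0,q7,q9} and {q4,q6}.
On input 0, block {q5,q8,q10} splits into {q5,q8} and {q10}.
Stable partition: {q1} | {q0,q7,q9} | {q3} | {q5,q8} | {q4,q6} | {q10} — 6 equivalence classes.
q6 and q4 lie in the same block of the stable partition, so they are equivalent — no string distinguishes them.

Yes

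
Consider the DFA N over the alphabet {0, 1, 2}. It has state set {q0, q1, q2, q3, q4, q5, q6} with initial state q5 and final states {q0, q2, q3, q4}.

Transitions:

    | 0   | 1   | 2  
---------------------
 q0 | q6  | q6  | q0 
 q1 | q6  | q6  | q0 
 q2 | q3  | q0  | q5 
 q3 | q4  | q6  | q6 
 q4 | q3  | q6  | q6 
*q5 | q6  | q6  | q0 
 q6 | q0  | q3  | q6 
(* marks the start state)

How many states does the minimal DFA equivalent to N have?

4

States {q1,q2} cannot be reached from the start state, so discard them.
Start with accepting vs non-accepting: {q0,q3,q4} | {q5,q6}.
Refine {q0,q3,q4} on symbol 0: members go to different blocks, giving {q3,q4} and {q0}.
Refine {q5,q6} on symbol 0: members go to different blocks, giving {q5} and {q6}.
No further refinement is possible. Final partition (4 blocks): {q3,q4} | {q5} | {q0} | {q6}.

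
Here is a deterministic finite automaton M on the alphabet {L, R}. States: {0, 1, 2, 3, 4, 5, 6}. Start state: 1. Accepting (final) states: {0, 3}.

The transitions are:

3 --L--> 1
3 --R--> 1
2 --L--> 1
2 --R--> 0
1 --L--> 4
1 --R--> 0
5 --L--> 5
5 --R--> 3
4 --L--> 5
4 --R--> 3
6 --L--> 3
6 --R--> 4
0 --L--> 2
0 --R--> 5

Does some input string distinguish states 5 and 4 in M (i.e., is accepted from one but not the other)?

First remove the unreachable states {6}; 6 states remain.
Initial partition by acceptance: {0,3} | {1,2,4,5}.
The partition is now stable with 2 blocks: {0,3} | {1,2,4,5}.
5 and 4 lie in the same block of the stable partition, so they are equivalent — no string distinguishes them.

No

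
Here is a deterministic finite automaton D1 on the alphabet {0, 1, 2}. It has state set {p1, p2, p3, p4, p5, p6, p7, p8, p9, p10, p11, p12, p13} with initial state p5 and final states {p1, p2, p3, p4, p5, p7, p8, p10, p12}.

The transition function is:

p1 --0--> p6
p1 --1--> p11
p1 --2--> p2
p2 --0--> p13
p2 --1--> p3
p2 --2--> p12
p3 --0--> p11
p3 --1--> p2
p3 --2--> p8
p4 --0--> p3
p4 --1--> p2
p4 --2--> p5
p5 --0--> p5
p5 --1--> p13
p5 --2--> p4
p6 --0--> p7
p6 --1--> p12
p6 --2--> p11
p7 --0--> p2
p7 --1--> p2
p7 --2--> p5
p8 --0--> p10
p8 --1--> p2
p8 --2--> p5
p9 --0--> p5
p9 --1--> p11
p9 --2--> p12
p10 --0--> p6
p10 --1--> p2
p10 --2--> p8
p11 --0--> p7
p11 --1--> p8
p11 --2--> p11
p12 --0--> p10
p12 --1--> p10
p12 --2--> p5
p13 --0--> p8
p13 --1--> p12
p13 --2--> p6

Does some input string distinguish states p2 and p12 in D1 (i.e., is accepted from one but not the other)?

Yes

States {p1,p9} cannot be reached from the start state, so discard them.
Start with accepting vs non-accepting: {p2,p3,p4,p5,p7,p8,p10,p12} | {p6,p11,p13}.
Split {p2,p3,p4,p5,p7,p8,p10,p12} by δ(·,0) → {p4,p5,p7,p8,p12} and {p2,p3,p10}.
Split {p4,p5,p7,p8,p12} by δ(·,0) → {p4,p7,p8,p12} and {p5}.
Stable partition: {p4,p7,p8,p12} | {p6,p11,p13} | {p2,p3,p10} | {p5} — 4 equivalence classes.
p2 and p12 end up in different blocks, so they are distinguishable. For instance, the string '0' is accepted from only p12.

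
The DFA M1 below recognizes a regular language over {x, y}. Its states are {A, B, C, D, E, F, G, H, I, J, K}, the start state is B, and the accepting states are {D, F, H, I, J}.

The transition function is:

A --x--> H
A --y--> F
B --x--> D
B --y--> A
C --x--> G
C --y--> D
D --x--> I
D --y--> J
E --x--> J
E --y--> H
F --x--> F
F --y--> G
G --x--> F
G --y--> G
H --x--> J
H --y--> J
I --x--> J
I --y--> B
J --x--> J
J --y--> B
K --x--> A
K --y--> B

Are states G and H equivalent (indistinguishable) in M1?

States {C,E,K} cannot be reached from the start state, so discard them.
Initial partition by acceptance: {D,F,H,I,J} | {A,B,G}.
Split {D,F,H,I,J} by δ(·,y) → {F,I,J} and {D,H}.
Split {A,B,G} by δ(·,x) → {A,B} and {G}.
On input y, block {F,I,J} splits into {I,J} and {F}.
On input y, block {A,B} splits into {A} and {B}.
No further refinement is possible. Final partition (6 blocks): {I,J} | {A} | {D,H} | {G} | {F} | {B}.
G and H end up in different blocks, so they are distinguishable. For instance, the string 'ε' is accepted from only H.

No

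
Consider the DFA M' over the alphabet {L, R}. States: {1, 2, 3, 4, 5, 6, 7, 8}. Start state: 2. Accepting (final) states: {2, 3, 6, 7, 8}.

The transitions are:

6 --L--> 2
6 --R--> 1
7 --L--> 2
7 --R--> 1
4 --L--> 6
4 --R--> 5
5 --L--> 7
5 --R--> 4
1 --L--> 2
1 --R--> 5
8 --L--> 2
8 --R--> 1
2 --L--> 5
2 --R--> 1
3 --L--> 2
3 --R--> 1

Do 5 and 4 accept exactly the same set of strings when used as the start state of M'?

Yes

First remove the unreachable states {3,8}; 6 states remain.
P0 = {2,6,7} | {1,4,5}.
Split {2,6,7} by δ(·,L) → {6,7} and {2}.
Refine {1,4,5} on symbol L: members go to different blocks, giving {4,5} and {1}.
No further refinement is possible. Final partition (4 blocks): {6,7} | {4,5} | {2} | {1}.
5 and 4 lie in the same block of the stable partition, so they are equivalent — no string distinguishes them.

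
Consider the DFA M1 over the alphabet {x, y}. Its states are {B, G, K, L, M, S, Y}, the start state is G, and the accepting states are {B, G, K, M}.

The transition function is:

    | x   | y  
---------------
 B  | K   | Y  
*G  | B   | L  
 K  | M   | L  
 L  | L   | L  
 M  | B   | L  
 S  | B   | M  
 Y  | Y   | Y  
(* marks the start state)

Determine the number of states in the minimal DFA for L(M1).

States {S} cannot be reached from the start state, so discard them.
Start with accepting vs non-accepting: {B,G,K,M} | {L,Y}.
Stable partition: {B,G,K,M} | {L,Y} — 2 equivalence classes.

2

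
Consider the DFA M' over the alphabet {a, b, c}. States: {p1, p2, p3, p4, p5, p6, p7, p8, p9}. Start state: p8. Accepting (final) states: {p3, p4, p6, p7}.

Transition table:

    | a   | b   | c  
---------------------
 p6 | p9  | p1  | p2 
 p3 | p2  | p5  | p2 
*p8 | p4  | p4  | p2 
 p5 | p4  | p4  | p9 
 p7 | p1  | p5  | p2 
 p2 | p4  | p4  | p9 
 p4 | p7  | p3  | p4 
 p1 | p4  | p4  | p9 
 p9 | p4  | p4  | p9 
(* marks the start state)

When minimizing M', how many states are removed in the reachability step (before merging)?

1

BFS from p8 reaches {p1, p2, p3, p4, p5, p7, p8, p9}; the 1 state(s) p6 are never visited.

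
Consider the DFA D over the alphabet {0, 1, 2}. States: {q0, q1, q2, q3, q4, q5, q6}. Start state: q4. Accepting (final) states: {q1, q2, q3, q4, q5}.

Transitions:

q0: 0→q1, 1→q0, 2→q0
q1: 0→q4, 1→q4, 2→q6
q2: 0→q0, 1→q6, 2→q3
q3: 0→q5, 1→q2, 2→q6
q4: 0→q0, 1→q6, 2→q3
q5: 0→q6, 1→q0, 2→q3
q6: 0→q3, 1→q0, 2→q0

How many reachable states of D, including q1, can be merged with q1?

Every state is reachable, so we keep all 7.
Start with accepting vs non-accepting: {q1,q2,q3,q4,q5} | {q0,q6}.
On input 0, block {q1,q2,q3,q4,q5} splits into {q2,q4,q5} and {q1,q3}.
Stable partition: {q2,q4,q5} | {q0,q6} | {q1,q3} — 3 equivalence classes.
State q1 belongs to the block {q1,q3}, which has 2 states.

2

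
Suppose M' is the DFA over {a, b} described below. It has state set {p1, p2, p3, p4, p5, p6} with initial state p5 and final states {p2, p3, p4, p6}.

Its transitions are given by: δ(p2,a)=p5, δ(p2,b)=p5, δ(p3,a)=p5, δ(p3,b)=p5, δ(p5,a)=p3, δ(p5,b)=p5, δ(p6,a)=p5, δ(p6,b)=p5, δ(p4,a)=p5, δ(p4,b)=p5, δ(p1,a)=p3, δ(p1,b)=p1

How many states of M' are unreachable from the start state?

4

BFS from p5 reaches {p3, p5}; the 4 state(s) p1, p2, p4, p6 are never visited.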